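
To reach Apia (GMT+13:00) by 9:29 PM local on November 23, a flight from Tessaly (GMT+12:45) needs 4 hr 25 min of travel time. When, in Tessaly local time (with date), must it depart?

4:49 PM on November 23

Target arrival in UTC: 9:29 PM − 13:00 = 8:29 AM on Nov 23.
Subtract 4 hours 25 minutes → departure 4:04 AM UTC on Nov 23.
Tessaly is UTC+12:45: 4:04 AM + 12:45 = 4:49 PM on Nov 23.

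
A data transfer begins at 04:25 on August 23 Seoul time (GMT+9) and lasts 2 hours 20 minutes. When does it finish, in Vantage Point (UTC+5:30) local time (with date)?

03:15 on August 23

Convert start to UTC: 04:25 − 9:00 = 19:25 UTC on Aug 22.
Add 2 hours 20 minutes duration → 21:45 UTC.
Vantage Point is UTC+5:30, so local end time = 21:45 + 5:30 = 03:15 on Aug 23.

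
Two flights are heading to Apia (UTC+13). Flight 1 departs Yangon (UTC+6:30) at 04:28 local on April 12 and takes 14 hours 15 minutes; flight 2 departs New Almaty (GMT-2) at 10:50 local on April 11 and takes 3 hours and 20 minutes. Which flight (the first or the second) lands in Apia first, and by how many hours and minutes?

Flight 1 in UTC: 04:28 − 6:30 = 21:58 on Apr 11.
+14 hours and 15 minutes → arrive 12:13 UTC on Apr 12.
Flight 2 in UTC: 10:50 + 2:00 = 12:50 on Apr 11.
+3 hours 20 minutes → arrive 16:10 UTC on Apr 11.
Flight 2 lands earlier by 20 hours 3 minutes.

the second, by 20 hours 3 minutes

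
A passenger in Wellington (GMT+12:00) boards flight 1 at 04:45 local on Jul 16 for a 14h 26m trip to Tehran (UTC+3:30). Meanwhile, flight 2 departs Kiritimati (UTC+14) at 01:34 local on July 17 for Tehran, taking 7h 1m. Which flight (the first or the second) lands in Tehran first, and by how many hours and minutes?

Flight 1 in UTC: 04:45 − 12:00 = 16:45 on Jul 15.
+14 hours 26 minutes → arrive 07:11 UTC on Jul 16.
Flight 2 in UTC: 01:34 − 14:00 = 11:34 on Jul 16.
+7 hours and 1 minute → arrive 18:35 UTC on Jul 16.
Flight 1 lands earlier by 11 hours 24 minutes.

the first, by 11 hours 24 minutes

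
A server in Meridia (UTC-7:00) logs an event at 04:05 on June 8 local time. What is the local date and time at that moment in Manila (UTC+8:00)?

19:05 on Jun 8

In UTC: 04:05 + 7:00 = 11:05 on Jun 8.
Manila is UTC+8:00: 11:05 + 8:00 = 19:05 on Jun 8.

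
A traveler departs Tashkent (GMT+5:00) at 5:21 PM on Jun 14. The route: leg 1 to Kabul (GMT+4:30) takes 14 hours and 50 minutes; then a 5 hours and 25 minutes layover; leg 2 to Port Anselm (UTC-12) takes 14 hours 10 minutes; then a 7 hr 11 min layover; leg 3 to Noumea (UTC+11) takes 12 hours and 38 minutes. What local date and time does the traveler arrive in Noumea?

Convert departure to UTC: 5:21 PM − 5:00 = 12:21 PM UTC on Jun 14.
Add 14 hours 50 minutes leg 1 → 3:11 AM UTC (Jun 15).
Add 5 hours 25 minutes layover in Kabul → 8:36 AM UTC.
Add 14 hours 10 minutes leg 2 → 10:46 PM UTC.
Add 7 hours 11 minutes layover in Port Anselm → 5:57 AM UTC (Jun 16).
Add 12 hours and 38 minutes leg 3 → 6:35 PM UTC.
Noumea is UTC+11:00, so local arrival = 6:35 PM + 11:00 = 5:35 AM on Jun 17.

5:35 AM on Jun 17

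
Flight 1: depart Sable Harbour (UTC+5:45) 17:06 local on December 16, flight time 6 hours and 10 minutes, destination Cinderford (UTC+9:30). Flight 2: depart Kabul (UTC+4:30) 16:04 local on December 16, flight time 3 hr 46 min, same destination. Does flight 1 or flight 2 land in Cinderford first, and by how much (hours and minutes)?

the second, by 2 hours 11 minutes

Flight 1 in UTC: 17:06 − 5:45 = 11:21 on Dec 16.
+6 hours 10 minutes → arrive 17:31 UTC on Dec 16.
Flight 2 in UTC: 16:04 − 4:30 = 11:34 on Dec 16.
+3 hours 46 minutes → arrive 15:20 UTC on Dec 16.
Flight 2 lands earlier by 2 hours 11 minutes.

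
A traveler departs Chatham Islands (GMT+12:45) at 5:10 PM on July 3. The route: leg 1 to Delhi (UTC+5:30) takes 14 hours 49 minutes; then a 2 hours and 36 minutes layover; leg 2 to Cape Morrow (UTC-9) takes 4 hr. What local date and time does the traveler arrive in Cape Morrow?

Convert departure to UTC: 5:10 PM − 12:45 = 4:25 AM UTC on Jul 3.
Add 14 hours and 49 minutes leg 1 → 7:14 PM UTC.
Add 2 hours 36 minutes layover in Delhi → 9:50 PM UTC.
Add 4 hours leg 2 → 1:50 AM UTC (Jul 4).
Cape Morrow is UTC−9:00, so local arrival = 1:50 AM − 9:00 = 4:50 PM on Jul 3.

4:50 PM on July 3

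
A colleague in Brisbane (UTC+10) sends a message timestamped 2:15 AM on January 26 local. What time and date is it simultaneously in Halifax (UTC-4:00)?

12:15 PM on Jan 25

In UTC: 2:15 AM − 10:00 = 4:15 PM on Jan 25.
Halifax is UTC−4:00: 4:15 PM − 4:00 = 12:15 PM on Jan 25.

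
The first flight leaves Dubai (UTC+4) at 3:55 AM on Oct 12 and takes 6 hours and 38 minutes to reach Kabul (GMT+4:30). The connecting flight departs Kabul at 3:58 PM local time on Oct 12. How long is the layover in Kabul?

Convert departure to UTC: 3:55 AM − 4:00 = 11:55 PM UTC on Oct 11.
Add 6 hours and 38 minutes flight time → 6:33 AM UTC (Oct 12).
Kabul is UTC+4:30, so local arrival = 6:33 AM + 4:30 = 11:03 AM on Oct 12.
Layover = 3:58 PM − 11:03 AM = 4 hours 55 minutes.

4 hours 55 minutes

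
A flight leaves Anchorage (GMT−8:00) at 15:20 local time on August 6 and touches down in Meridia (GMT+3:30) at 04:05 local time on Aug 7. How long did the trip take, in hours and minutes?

Meridia is 11:30 ahead of Anchorage.
Clock-face elapsed time (ignoring zones) is 12 hours 45 minutes.
Actual elapsed = 12 hours 45 minutes − 11:30 = 1 hour 15 minutes.

1 hour 15 minutes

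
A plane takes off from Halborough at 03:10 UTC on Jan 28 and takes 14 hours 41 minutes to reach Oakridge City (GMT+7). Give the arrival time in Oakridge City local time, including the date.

00:51 on Jan 29

Departure is given in UTC: 03:10 on Jan 28.
Add 14 hours and 41 minutes → 17:51 UTC.
Oakridge City is UTC+7:00: 17:51 + 7:00 = 00:51 on Jan 29.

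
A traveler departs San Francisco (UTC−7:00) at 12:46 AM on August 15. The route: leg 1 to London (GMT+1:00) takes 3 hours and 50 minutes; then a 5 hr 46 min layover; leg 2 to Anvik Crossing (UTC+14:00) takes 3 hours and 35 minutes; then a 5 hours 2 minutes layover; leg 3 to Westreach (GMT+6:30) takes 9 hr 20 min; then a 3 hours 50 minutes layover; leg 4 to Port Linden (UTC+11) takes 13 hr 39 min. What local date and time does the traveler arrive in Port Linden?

3:48 PM on August 17

Convert departure to UTC: 12:46 AM + 7:00 = 7:46 AM UTC on Aug 15.
Add 3 hours and 50 minutes leg 1 → 11:36 AM UTC.
Add 5 hours 46 minutes layover in London → 5:22 PM UTC.
Add 3 hours and 35 minutes leg 2 → 8:57 PM UTC.
Add 5 hours and 2 minutes layover in Anvik Crossing → 1:59 AM UTC (Aug 16).
Add 9 hours 20 minutes leg 3 → 11:19 AM UTC.
Add 3 hours and 50 minutes layover in Westreach → 3:09 PM UTC.
Add 13 hours and 39 minutes leg 4 → 4:48 AM UTC (Aug 17).
Port Linden is UTC+11:00, so local arrival = 4:48 AM + 11:00 = 3:48 PM on Aug 17.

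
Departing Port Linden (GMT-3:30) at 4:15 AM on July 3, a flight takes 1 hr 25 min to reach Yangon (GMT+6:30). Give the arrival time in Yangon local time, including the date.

3:40 PM on Jul 3

Convert departure to UTC: 4:15 AM + 3:30 = 7:45 AM UTC on Jul 3.
Add 1 hour 25 minutes travel time → 9:10 AM UTC.
Yangon is UTC+6:30, so local arrival = 9:10 AM + 6:30 = 3:40 PM on Jul 3.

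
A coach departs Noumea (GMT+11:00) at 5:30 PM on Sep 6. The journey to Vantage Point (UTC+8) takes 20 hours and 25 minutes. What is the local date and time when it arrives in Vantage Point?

Convert departure to UTC: 5:30 PM − 11:00 = 6:30 AM UTC on Sep 6.
Add 20 hours and 25 minutes travel time → 2:55 AM UTC (Sep 7).
Vantage Point is UTC+8:00, so local arrival = 2:55 AM + 8:00 = 10:55 AM on Sep 7.

10:55 AM on September 7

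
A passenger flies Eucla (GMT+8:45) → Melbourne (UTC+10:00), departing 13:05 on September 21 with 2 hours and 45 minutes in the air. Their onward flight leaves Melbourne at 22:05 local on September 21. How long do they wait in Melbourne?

Convert departure to UTC: 13:05 − 8:45 = 04:20 UTC on Sep 21.
Add 2 hours and 45 minutes flight time → 07:05 UTC.
Melbourne is UTC+10:00, so local arrival = 07:05 + 10:00 = 17:05 on Sep 21.
Layover = 22:05 − 17:05 = 5 hours.

5 hours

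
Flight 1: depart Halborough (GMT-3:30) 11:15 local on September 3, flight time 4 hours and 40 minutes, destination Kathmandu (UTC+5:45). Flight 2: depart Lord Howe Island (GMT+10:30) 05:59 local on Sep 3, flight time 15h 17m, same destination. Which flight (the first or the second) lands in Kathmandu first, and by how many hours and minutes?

Flight 1 in UTC: 11:15 + 3:30 = 14:45 on Sep 3.
+4 hours 40 minutes → arrive 19:25 UTC on Sep 3.
Flight 2 in UTC: 05:59 − 10:30 = 19:29 on Sep 2.
+15 hours and 17 minutes → arrive 10:46 UTC on Sep 3.
Flight 2 lands earlier by 8 hours 39 minutes.

the second, by 8 hours 39 minutes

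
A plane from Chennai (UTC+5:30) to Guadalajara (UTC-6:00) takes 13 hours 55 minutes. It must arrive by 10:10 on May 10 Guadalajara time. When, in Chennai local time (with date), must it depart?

07:45 on May 10

Target arrival in UTC: 10:10 + 6:00 = 16:10 on May 10.
Subtract 13 hours and 55 minutes → departure 02:15 UTC on May 10.
Chennai is UTC+5:30: 02:15 + 5:30 = 07:45 on May 10.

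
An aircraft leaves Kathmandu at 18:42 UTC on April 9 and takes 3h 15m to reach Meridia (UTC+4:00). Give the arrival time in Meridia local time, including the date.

01:57 on Apr 10

Departure is given in UTC: 18:42 on Apr 9.
Add 3 hours 15 minutes → 21:57 UTC.
Meridia is UTC+4:00: 21:57 + 4:00 = 01:57 on Apr 10.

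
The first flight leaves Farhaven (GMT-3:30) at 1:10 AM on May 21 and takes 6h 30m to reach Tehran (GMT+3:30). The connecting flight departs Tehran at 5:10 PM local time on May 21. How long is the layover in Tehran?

2 hours 30 minutes

Convert departure to UTC: 1:10 AM + 3:30 = 4:40 AM UTC on May 21.
Add 6 hours 30 minutes flight time → 11:10 AM UTC.
Tehran is UTC+3:30, so local arrival = 11:10 AM + 3:30 = 2:40 PM on May 21.
Layover = 5:10 PM − 2:40 PM = 2 hours 30 minutes.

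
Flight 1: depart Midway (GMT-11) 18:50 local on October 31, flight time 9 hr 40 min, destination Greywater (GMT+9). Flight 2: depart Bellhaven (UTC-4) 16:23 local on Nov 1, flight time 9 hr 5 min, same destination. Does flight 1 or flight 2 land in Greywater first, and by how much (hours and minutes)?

the first, by 13 hours 58 minutes

Flight 1 in UTC: 18:50 + 11:00 = 05:50 on Nov 1.
+9 hours and 40 minutes → arrive 15:30 UTC on Nov 1.
Flight 2 in UTC: 16:23 + 4:00 = 20:23 on Nov 1.
+9 hours 5 minutes → arrive 05:28 UTC on Nov 2.
Flight 1 lands earlier by 13 hours 58 minutes.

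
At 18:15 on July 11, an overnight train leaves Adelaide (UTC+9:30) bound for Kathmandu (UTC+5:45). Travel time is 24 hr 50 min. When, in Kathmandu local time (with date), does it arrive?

Convert departure to UTC: 18:15 − 9:30 = 08:45 UTC on Jul 11.
Add 24 hours 50 minutes travel time → 09:35 UTC (Jul 12).
Kathmandu is UTC+5:45, so local arrival = 09:35 + 5:45 = 15:20 on Jul 12.

15:20 on July 12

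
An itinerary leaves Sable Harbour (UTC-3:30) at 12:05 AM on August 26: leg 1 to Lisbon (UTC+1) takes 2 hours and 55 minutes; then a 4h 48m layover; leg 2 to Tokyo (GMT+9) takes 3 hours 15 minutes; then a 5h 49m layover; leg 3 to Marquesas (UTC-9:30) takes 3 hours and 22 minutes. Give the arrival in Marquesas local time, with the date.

Convert departure to UTC: 12:05 AM + 3:30 = 3:35 AM UTC on Aug 26.
Add 2 hours 55 minutes leg 1 → 6:30 AM UTC.
Add 4 hours 48 minutes layover in Lisbon → 11:18 AM UTC.
Add 3 hours 15 minutes leg 2 → 2:33 PM UTC.
Add 5 hours 49 minutes layover in Tokyo → 8:22 PM UTC.
Add 3 hours and 22 minutes leg 3 → 11:44 PM UTC.
Marquesas is UTC−9:30, so local arrival = 11:44 PM − 9:30 = 2:14 PM on Aug 26.

2:14 PM on Aug 26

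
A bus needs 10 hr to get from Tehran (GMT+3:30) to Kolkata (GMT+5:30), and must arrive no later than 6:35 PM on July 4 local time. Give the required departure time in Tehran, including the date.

6:35 AM on Jul 4

Target arrival in UTC: 6:35 PM − 5:30 = 1:05 PM on Jul 4.
Subtract 10 hours → departure 3:05 AM UTC on Jul 4.
Tehran is UTC+3:30: 3:05 AM + 3:30 = 6:35 AM on Jul 4.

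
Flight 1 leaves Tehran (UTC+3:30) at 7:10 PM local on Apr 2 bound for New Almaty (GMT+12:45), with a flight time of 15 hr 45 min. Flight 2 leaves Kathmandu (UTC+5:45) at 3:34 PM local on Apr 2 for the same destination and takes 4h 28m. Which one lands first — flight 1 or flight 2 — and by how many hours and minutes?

the second, by 17 hours 8 minutes

Flight 1 in UTC: 7:10 PM − 3:30 = 3:40 PM on Apr 2.
+15 hours 45 minutes → arrive 7:25 AM UTC on Apr 3.
Flight 2 in UTC: 3:34 PM − 5:45 = 9:49 AM on Apr 2.
+4 hours 28 minutes → arrive 2:17 PM UTC on Apr 2.
Flight 2 lands earlier by 17 hours 8 minutes.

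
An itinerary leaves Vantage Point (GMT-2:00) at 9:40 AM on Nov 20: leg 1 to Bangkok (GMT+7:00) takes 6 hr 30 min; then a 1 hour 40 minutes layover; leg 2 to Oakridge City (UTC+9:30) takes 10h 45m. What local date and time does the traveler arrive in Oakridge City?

Convert departure to UTC: 9:40 AM + 2:00 = 11:40 AM UTC on Nov 20.
Add 6 hours and 30 minutes leg 1 → 6:10 PM UTC.
Add 1 hour 40 minutes layover in Bangkok → 7:50 PM UTC.
Add 10 hours 45 minutes leg 2 → 6:35 AM UTC (Nov 21).
Oakridge City is UTC+9:30, so local arrival = 6:35 AM + 9:30 = 4:05 PM on Nov 21.

4:05 PM on Nov 21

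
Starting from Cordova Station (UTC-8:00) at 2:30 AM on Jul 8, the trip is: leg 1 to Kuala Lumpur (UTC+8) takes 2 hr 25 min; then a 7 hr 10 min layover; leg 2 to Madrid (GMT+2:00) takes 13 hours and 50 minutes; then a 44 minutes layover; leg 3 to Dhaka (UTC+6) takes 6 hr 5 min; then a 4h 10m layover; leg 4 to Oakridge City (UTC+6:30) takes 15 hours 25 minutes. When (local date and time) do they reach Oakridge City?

6:49 PM on July 10

Convert departure to UTC: 2:30 AM + 8:00 = 10:30 AM UTC on Jul 8.
Add 2 hours 25 minutes leg 1 → 12:55 PM UTC.
Add 7 hours 10 minutes layover in Kuala Lumpur → 8:05 PM UTC.
Add 13 hours and 50 minutes leg 2 → 9:55 AM UTC (Jul 9).
Add 44 minutes layover in Madrid → 10:39 AM UTC.
Add 6 hours and 5 minutes leg 3 → 4:44 PM UTC.
Add 4 hours and 10 minutes layover in Dhaka → 8:54 PM UTC.
Add 15 hours and 25 minutes leg 4 → 12:19 PM UTC (Jul 10).
Oakridge City is UTC+6:30, so local arrival = 12:19 PM + 6:30 = 6:49 PM on Jul 10.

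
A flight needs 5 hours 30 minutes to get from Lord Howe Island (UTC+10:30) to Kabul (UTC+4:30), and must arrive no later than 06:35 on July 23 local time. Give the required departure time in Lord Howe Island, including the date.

Target arrival in UTC: 06:35 − 4:30 = 02:05 on Jul 23.
Subtract 5 hours and 30 minutes → departure 20:35 UTC on Jul 22.
Lord Howe Island is UTC+10:30: 20:35 + 10:30 = 07:05 on Jul 23.

07:05 on July 23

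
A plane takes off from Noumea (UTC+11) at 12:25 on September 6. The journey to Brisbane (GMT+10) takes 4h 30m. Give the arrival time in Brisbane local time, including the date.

Convert departure to UTC: 12:25 − 11:00 = 01:25 UTC on Sep 6.
Add 4 hours and 30 minutes travel time → 05:55 UTC.
Brisbane is UTC+10:00, so local arrival = 05:55 + 10:00 = 15:55 on Sep 6.

15:55 on Sep 6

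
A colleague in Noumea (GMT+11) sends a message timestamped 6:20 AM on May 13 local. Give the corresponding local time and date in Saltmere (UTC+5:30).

12:50 AM on May 13

In UTC: 6:20 AM − 11:00 = 7:20 PM on May 12.
Saltmere is UTC+5:30: 7:20 PM + 5:30 = 12:50 AM on May 13.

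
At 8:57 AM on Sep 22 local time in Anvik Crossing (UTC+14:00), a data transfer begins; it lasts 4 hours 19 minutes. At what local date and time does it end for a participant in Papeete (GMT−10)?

Convert start to UTC: 8:57 AM − 14:00 = 6:57 PM UTC on Sep 21.
Add 4 hours and 19 minutes duration → 11:16 PM UTC.
Papeete is UTC−10:00, so local end time = 11:16 PM − 10:00 = 1:16 PM on Sep 21.

1:16 PM on September 21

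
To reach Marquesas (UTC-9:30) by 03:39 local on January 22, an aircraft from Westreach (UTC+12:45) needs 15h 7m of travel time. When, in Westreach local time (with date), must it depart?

Target arrival in UTC: 03:39 + 9:30 = 13:09 on Jan 22.
Subtract 15 hours and 7 minutes → departure 22:02 UTC on Jan 21.
Westreach is UTC+12:45: 22:02 + 12:45 = 10:47 on Jan 22.

10:47 on January 22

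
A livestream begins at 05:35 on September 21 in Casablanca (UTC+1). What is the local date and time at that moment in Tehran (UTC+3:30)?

In UTC: 05:35 − 1:00 = 04:35 on Sep 21.
Tehran is UTC+3:30: 04:35 + 3:30 = 08:05 on Sep 21.

08:05 on September 21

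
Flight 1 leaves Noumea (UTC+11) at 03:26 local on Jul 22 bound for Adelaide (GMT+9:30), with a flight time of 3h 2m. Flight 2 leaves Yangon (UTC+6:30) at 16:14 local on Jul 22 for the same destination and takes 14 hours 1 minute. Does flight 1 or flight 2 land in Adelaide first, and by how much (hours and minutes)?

the first, by 28 hours 17 minutes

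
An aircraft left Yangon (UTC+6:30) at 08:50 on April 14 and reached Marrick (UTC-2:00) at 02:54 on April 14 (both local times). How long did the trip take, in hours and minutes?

2 hours 34 minutes

Departure in UTC: 08:50 − 6:30 = 02:20 on Apr 14.
Arrival in UTC: 02:54 + 2:00 = 04:54 on Apr 14.
Elapsed = 04:54 − 02:20 = 2 hours 34 minutes.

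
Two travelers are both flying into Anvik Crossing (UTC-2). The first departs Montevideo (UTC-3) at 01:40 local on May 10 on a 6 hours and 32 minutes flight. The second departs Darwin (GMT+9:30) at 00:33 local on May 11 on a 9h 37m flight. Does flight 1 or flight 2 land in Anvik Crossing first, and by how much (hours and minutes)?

Flight 1 in UTC: 01:40 + 3:00 = 04:40 on May 10.
+6 hours and 32 minutes → arrive 11:12 UTC on May 10.
Flight 2 in UTC: 00:33 − 9:30 = 15:03 on May 10.
+9 hours and 37 minutes → arrive 00:40 UTC on May 11.
Flight 1 lands earlier by 13 hours 28 minutes.

the first, by 13 hours 28 minutes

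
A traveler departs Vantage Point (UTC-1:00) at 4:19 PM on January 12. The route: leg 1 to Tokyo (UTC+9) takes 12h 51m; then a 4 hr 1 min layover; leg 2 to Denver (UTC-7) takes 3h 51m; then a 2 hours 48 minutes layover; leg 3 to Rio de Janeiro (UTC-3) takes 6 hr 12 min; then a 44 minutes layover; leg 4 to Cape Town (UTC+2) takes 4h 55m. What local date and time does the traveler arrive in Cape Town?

6:41 AM on Jan 14

Convert departure to UTC: 4:19 PM + 1:00 = 5:19 PM UTC on Jan 12.
Add 12 hours 51 minutes leg 1 → 6:10 AM UTC (Jan 13).
Add 4 hours and 1 minute layover in Tokyo → 10:11 AM UTC.
Add 3 hours and 51 minutes leg 2 → 2:02 PM UTC.
Add 2 hours and 48 minutes layover in Denver → 4:50 PM UTC.
Add 6 hours 12 minutes leg 3 → 11:02 PM UTC.
Add 44 minutes layover in Rio de Janeiro → 11:46 PM UTC.
Add 4 hours 55 minutes leg 4 → 4:41 AM UTC (Jan 14).
Cape Town is UTC+2:00, so local arrival = 4:41 AM + 2:00 = 6:41 AM on Jan 14.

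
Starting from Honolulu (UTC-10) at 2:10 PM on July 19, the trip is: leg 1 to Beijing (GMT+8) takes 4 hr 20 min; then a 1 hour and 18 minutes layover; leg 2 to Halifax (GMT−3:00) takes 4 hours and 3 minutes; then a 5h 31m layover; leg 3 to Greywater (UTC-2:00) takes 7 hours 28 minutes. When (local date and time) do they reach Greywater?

Convert departure to UTC: 2:10 PM + 10:00 = 12:10 AM UTC on Jul 20.
Add 4 hours and 20 minutes leg 1 → 4:30 AM UTC.
Add 1 hour and 18 minutes layover in Beijing → 5:48 AM UTC.
Add 4 hours 3 minutes leg 2 → 9:51 AM UTC.
Add 5 hours and 31 minutes layover in Halifax → 3:22 PM UTC.
Add 7 hours 28 minutes leg 3 → 10:50 PM UTC.
Greywater is UTC−2:00, so local arrival = 10:50 PM − 2:00 = 8:50 PM on Jul 20.

8:50 PM on July 20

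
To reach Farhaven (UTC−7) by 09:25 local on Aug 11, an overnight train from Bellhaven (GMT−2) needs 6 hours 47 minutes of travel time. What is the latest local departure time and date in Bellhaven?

Target arrival in UTC: 09:25 + 7:00 = 16:25 on Aug 11.
Subtract 6 hours and 47 minutes → departure 09:38 UTC on Aug 11.
Bellhaven is UTC−2:00: 09:38 − 2:00 = 07:38 on Aug 11.

07:38 on August 11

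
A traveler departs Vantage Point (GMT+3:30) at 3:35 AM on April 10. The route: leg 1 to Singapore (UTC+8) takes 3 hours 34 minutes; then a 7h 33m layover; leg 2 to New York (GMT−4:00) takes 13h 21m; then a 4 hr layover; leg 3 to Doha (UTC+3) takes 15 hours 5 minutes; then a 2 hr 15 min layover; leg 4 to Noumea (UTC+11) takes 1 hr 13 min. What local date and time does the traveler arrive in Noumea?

Convert departure to UTC: 3:35 AM − 3:30 = 12:05 AM UTC on Apr 10.
Add 3 hours and 34 minutes leg 1 → 3:39 AM UTC.
Add 7 hours and 33 minutes layover in Singapore → 11:12 AM UTC.
Add 13 hours and 21 minutes leg 2 → 12:33 AM UTC (Apr 11).
Add 4 hours layover in New York → 4:33 AM UTC.
Add 15 hours 5 minutes leg 3 → 7:38 PM UTC.
Add 2 hours and 15 minutes layover in Doha → 9:53 PM UTC.
Add 1 hour 13 minutes leg 4 → 11:06 PM UTC.
Noumea is UTC+11:00, so local arrival = 11:06 PM + 11:00 = 10:06 AM on Apr 12.

10:06 AM on April 12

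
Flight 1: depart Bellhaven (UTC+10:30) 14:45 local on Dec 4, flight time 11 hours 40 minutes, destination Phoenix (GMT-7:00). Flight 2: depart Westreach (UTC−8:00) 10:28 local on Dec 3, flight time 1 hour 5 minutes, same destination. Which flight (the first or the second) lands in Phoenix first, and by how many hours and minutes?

the second, by 20 hours 22 minutes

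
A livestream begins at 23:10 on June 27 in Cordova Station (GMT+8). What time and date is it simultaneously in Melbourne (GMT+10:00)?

01:10 on June 28

In UTC: 23:10 − 8:00 = 15:10 on Jun 27.
Melbourne is UTC+10:00: 15:10 + 10:00 = 01:10 on Jun 28.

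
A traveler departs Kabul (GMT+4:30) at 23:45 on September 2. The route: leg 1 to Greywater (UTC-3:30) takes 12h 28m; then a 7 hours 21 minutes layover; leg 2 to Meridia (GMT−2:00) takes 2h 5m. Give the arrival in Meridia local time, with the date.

15:09 on September 3

Convert departure to UTC: 23:45 − 4:30 = 19:15 UTC on Sep 2.
Add 12 hours and 28 minutes leg 1 → 07:43 UTC (Sep 3).
Add 7 hours and 21 minutes layover in Greywater → 15:04 UTC.
Add 2 hours 5 minutes leg 2 → 17:09 UTC.
Meridia is UTC−2:00, so local arrival = 17:09 − 2:00 = 15:09 on Sep 3.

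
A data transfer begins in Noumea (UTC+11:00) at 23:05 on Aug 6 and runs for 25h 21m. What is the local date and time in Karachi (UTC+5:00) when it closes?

Convert start to UTC: 23:05 − 11:00 = 12:05 UTC on Aug 6.
Add 25 hours 21 minutes duration → 13:26 UTC (Aug 7).
Karachi is UTC+5:00, so local end time = 13:26 + 5:00 = 18:26 on Aug 7.

18:26 on August 7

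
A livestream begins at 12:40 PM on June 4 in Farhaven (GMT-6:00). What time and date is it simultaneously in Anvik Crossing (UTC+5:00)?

11:40 PM on June 4

In UTC: 12:40 PM + 6:00 = 6:40 PM on Jun 4.
Anvik Crossing is UTC+5:00: 6:40 PM + 5:00 = 11:40 PM on Jun 4.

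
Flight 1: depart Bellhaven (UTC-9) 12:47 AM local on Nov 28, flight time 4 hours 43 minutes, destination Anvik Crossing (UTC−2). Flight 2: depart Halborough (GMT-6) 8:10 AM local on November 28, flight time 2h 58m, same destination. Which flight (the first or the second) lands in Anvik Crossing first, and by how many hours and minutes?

the first, by 2 hours 38 minutes

Flight 1 in UTC: 12:47 AM + 9:00 = 9:47 AM on Nov 28.
+4 hours 43 minutes → arrive 2:30 PM UTC on Nov 28.
Flight 2 in UTC: 8:10 AM + 6:00 = 2:10 PM on Nov 28.
+2 hours 58 minutes → arrive 5:08 PM UTC on Nov 28.
Flight 1 lands earlier by 2 hours 38 minutes.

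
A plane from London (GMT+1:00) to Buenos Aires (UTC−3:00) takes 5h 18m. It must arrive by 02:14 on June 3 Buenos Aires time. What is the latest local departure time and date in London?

00:56 on June 3

Target arrival in UTC: 02:14 + 3:00 = 05:14 on Jun 3.
Subtract 5 hours and 18 minutes → departure 23:56 UTC on Jun 2.
London is UTC+1:00: 23:56 + 1:00 = 00:56 on Jun 3.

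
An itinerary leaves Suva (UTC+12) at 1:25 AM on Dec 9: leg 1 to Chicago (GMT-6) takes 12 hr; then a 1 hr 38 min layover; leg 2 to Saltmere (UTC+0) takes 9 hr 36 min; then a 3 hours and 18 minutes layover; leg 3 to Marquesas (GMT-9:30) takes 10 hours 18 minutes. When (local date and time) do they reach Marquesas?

4:45 PM on December 9

Convert departure to UTC: 1:25 AM − 12:00 = 1:25 PM UTC on Dec 8.
Add 12 hours leg 1 → 1:25 AM UTC (Dec 9).
Add 1 hour 38 minutes layover in Chicago → 3:03 AM UTC.
Add 9 hours 36 minutes leg 2 → 12:39 PM UTC.
Add 3 hours 18 minutes layover in Saltmere → 3:57 PM UTC.
Add 10 hours and 18 minutes leg 3 → 2:15 AM UTC (Dec 10).
Marquesas is UTC−9:30, so local arrival = 2:15 AM − 9:30 = 4:45 PM on Dec 9.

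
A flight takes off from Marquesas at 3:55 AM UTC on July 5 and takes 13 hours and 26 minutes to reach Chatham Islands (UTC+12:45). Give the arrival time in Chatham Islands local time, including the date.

Departure is given in UTC: 3:55 AM on Jul 5.
Add 13 hours and 26 minutes → 5:21 PM UTC.
Chatham Islands is UTC+12:45: 5:21 PM + 12:45 = 6:06 AM on Jul 6.

6:06 AM on Jul 6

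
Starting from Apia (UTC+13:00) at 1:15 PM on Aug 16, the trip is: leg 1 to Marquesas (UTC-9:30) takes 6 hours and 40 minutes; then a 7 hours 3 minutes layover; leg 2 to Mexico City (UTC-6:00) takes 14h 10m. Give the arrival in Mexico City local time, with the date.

Convert departure to UTC: 1:15 PM − 13:00 = 12:15 AM UTC on Aug 16.
Add 6 hours and 40 minutes leg 1 → 6:55 AM UTC.
Add 7 hours 3 minutes layover in Marquesas → 1:58 PM UTC.
Add 14 hours 10 minutes leg 2 → 4:08 AM UTC (Aug 17).
Mexico City is UTC−6:00, so local arrival = 4:08 AM − 6:00 = 10:08 PM on Aug 16.

10:08 PM on August 16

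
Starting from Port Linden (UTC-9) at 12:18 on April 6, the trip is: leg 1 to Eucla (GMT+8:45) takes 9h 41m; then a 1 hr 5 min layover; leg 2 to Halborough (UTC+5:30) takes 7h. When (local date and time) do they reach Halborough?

Convert departure to UTC: 12:18 + 9:00 = 21:18 UTC on Apr 6.
Add 9 hours and 41 minutes leg 1 → 06:59 UTC (Apr 7).
Add 1 hour and 5 minutes layover in Eucla → 08:04 UTC.
Add 7 hours leg 2 → 15:04 UTC.
Halborough is UTC+5:30, so local arrival = 15:04 + 5:30 = 20:34 on Apr 7.

20:34 on Apr 7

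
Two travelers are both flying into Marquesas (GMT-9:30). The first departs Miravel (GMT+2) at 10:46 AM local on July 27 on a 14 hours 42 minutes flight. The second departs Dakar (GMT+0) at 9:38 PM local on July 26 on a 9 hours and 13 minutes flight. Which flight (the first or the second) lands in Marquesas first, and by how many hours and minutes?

Flight 1 in UTC: 10:46 AM − 2:00 = 8:46 AM on Jul 27.
+14 hours 42 minutes → arrive 11:28 PM UTC on Jul 27.
Flight 2 departs at 9:38 PM UTC (Jul 26).
+9 hours 13 minutes → arrive 6:51 AM UTC on Jul 27.
Flight 2 lands earlier by 16 hours 37 minutes.

the second, by 16 hours 37 minutes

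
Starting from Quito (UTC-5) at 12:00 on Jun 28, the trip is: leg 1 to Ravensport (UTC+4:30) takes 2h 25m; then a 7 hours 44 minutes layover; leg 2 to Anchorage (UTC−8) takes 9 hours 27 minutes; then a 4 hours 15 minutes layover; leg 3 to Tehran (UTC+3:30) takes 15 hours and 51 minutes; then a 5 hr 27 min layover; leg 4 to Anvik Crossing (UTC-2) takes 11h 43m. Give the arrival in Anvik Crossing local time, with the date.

23:52 on June 30

Convert departure to UTC: 12:00 + 5:00 = 17:00 UTC on Jun 28.
Add 2 hours 25 minutes leg 1 → 19:25 UTC.
Add 7 hours and 44 minutes layover in Ravensport → 03:09 UTC (Jun 29).
Add 9 hours 27 minutes leg 2 → 12:36 UTC.
Add 4 hours and 15 minutes layover in Anchorage → 16:51 UTC.
Add 15 hours and 51 minutes leg 3 → 08:42 UTC (Jun 30).
Add 5 hours and 27 minutes layover in Tehran → 14:09 UTC.
Add 11 hours 43 minutes leg 4 → 01:52 UTC (Jul 1).
Anvik Crossing is UTC−2:00, so local arrival = 01:52 − 2:00 = 23:52 on Jun 30.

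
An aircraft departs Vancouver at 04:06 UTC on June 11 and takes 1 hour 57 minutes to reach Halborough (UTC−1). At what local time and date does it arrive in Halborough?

Departure is given in UTC: 04:06 on Jun 11.
Add 1 hour and 57 minutes → 06:03 UTC.
Halborough is UTC−1:00: 06:03 − 1:00 = 05:03 on Jun 11.

05:03 on Jun 11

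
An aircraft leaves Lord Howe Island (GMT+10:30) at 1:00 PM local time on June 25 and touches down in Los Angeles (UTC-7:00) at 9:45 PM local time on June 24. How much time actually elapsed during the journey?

2 hours 15 minutes

Los Angeles is 17:30 behind Lord Howe Island.
Clock-face elapsed time (ignoring zones) is −15 hours 15 minutes.
Actual elapsed = −15 hours 15 minutes + 17:30 = 2 hours 15 minutes.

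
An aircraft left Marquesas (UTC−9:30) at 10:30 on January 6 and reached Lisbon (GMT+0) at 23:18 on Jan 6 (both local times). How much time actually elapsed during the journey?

Departure in UTC: 10:30 + 9:30 = 20:00 on Jan 6.
Arrival is already UTC: 23:18 on Jan 6.
Elapsed = 23:18 − 20:00 = 3 hours 18 minutes.

3 hours 18 minutes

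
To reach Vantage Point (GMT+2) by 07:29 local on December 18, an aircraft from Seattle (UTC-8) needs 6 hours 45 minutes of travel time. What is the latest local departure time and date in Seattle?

Target arrival in UTC: 07:29 − 2:00 = 05:29 on Dec 18.
Subtract 6 hours 45 minutes → departure 22:44 UTC on Dec 17.
Seattle is UTC−8:00: 22:44 − 8:00 = 14:44 on Dec 17.

14:44 on December 17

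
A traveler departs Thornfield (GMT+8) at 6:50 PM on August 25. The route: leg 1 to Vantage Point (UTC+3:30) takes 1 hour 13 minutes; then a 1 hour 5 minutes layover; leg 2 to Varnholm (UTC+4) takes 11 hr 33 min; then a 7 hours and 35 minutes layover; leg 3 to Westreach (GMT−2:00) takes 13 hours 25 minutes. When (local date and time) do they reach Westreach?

Convert departure to UTC: 6:50 PM − 8:00 = 10:50 AM UTC on Aug 25.
Add 1 hour and 13 minutes leg 1 → 12:03 PM UTC.
Add 1 hour 5 minutes layover in Vantage Point → 1:08 PM UTC.
Add 11 hours 33 minutes leg 2 → 12:41 AM UTC (Aug 26).
Add 7 hours 35 minutes layover in Varnholm → 8:16 AM UTC.
Add 13 hours and 25 minutes leg 3 → 9:41 PM UTC.
Westreach is UTC−2:00, so local arrival = 9:41 PM − 2:00 = 7:41 PM on Aug 26.

7:41 PM on August 26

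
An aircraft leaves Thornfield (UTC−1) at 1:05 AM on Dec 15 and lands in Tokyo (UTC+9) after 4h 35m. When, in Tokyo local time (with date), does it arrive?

Convert departure to UTC: 1:05 AM + 1:00 = 2:05 AM UTC on Dec 15.
Add 4 hours and 35 minutes travel time → 6:40 AM UTC.
Tokyo is UTC+9:00, so local arrival = 6:40 AM + 9:00 = 3:40 PM on Dec 15.

3:40 PM on Dec 15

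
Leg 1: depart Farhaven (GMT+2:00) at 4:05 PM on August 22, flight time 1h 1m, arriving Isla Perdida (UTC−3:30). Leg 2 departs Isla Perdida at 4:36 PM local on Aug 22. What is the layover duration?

5 hours

Convert departure to UTC: 4:05 PM − 2:00 = 2:05 PM UTC on Aug 22.
Add 1 hour and 1 minute flight time → 3:06 PM UTC.
Isla Perdida is UTC−3:30, so local arrival = 3:06 PM − 3:30 = 11:36 AM on Aug 22.
Layover = 4:36 PM − 11:36 AM = 5 hours.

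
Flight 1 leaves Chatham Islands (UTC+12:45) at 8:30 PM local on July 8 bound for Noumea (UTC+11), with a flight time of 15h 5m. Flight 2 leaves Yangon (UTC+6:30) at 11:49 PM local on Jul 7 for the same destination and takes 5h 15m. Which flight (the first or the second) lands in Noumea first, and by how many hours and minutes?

the second, by 24 hours 16 minutes

Flight 1 in UTC: 8:30 PM − 12:45 = 7:45 AM on Jul 8.
+15 hours and 5 minutes → arrive 10:50 PM UTC on Jul 8.
Flight 2 in UTC: 11:49 PM − 6:30 = 5:19 PM on Jul 7.
+5 hours and 15 minutes → arrive 10:34 PM UTC on Jul 7.
Flight 2 lands earlier by 24 hours 16 minutes.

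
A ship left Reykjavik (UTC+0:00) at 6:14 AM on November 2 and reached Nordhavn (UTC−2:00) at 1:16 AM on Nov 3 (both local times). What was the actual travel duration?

21 hours 2 minutes

Departure is already UTC: 6:14 AM on Nov 2.
Arrival in UTC: 1:16 AM + 2:00 = 3:16 AM on Nov 3.
Elapsed = 3:16 AM − 6:14 AM (+1 day) = 21 hours 2 minutes.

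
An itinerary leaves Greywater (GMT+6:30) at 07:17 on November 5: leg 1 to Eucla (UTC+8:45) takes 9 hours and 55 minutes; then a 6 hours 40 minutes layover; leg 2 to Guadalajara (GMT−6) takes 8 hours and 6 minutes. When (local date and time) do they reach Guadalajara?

19:28 on November 5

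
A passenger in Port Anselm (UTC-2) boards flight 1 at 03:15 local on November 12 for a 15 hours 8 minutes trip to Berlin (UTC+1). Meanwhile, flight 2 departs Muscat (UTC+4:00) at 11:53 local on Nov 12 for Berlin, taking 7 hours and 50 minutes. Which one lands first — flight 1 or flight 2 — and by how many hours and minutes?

the second, by 4 hours 40 minutes

Flight 1 in UTC: 03:15 + 2:00 = 05:15 on Nov 12.
+15 hours 8 minutes → arrive 20:23 UTC on Nov 12.
Flight 2 in UTC: 11:53 − 4:00 = 07:53 on Nov 12.
+7 hours 50 minutes → arrive 15:43 UTC on Nov 12.
Flight 2 lands earlier by 4 hours 40 minutes.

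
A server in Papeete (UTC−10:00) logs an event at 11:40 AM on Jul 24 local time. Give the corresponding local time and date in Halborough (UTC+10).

7:40 AM on July 25

Halborough is 20:00 ahead of Papeete.
Shift by the zone difference: 11:40 AM + 20:00 = 7:40 AM on Jul 25 in Halborough.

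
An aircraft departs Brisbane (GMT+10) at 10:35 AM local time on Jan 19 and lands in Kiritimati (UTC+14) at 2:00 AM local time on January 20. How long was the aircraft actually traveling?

Kiritimati is 4:00 ahead of Brisbane.
Clock-face elapsed time (ignoring zones) is 15 hours 25 minutes.
Actual elapsed = 15 hours 25 minutes − 4:00 = 11 hours 25 minutes.

11 hours 25 minutes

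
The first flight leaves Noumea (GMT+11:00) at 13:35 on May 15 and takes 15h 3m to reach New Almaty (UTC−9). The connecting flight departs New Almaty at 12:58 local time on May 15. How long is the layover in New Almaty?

Convert departure to UTC: 13:35 − 11:00 = 02:35 UTC on May 15.
Add 15 hours and 3 minutes flight time → 17:38 UTC.
New Almaty is UTC−9:00, so local arrival = 17:38 − 9:00 = 08:38 on May 15.
Layover = 12:58 − 08:38 = 4 hours 20 minutes.

4 hours 20 minutes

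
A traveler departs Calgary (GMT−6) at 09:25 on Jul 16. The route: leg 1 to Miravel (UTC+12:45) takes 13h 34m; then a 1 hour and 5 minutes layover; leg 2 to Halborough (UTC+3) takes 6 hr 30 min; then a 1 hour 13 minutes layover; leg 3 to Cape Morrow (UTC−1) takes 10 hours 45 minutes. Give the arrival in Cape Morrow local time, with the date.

23:32 on July 17

Convert departure to UTC: 09:25 + 6:00 = 15:25 UTC on Jul 16.
Add 13 hours 34 minutes leg 1 → 04:59 UTC (Jul 17).
Add 1 hour 5 minutes layover in Miravel → 06:04 UTC.
Add 6 hours 30 minutes leg 2 → 12:34 UTC.
Add 1 hour and 13 minutes layover in Halborough → 13:47 UTC.
Add 10 hours and 45 minutes leg 3 → 00:32 UTC (Jul 18).
Cape Morrow is UTC−1:00, so local arrival = 00:32 − 1:00 = 23:32 on Jul 17.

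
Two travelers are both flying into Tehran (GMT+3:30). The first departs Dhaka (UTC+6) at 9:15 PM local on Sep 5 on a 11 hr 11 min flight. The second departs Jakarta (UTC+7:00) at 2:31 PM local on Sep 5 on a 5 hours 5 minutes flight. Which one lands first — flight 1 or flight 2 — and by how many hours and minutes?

the second, by 13 hours 50 minutes

Flight 1 in UTC: 9:15 PM − 6:00 = 3:15 PM on Sep 5.
+11 hours 11 minutes → arrive 2:26 AM UTC on Sep 6.
Flight 2 in UTC: 2:31 PM − 7:00 = 7:31 AM on Sep 5.
+5 hours and 5 minutes → arrive 12:36 PM UTC on Sep 5.
Flight 2 lands earlier by 13 hours 50 minutes.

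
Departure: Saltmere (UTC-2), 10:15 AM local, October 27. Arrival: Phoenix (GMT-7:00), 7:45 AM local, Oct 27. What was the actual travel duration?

2 hours 30 minutes

Departure in UTC: 10:15 AM + 2:00 = 12:15 PM on Oct 27.
Arrival in UTC: 7:45 AM + 7:00 = 2:45 PM on Oct 27.
Elapsed = 2:45 PM − 12:15 PM = 2 hours 30 minutes.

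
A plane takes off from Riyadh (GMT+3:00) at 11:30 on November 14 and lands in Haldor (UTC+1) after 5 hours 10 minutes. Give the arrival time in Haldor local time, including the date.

14:40 on November 14

Convert departure to UTC: 11:30 − 3:00 = 08:30 UTC on Nov 14.
Add 5 hours and 10 minutes travel time → 13:40 UTC.
Haldor is UTC+1:00, so local arrival = 13:40 + 1:00 = 14:40 on Nov 14.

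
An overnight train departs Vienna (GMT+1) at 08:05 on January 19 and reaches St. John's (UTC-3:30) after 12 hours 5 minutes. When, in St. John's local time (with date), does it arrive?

15:40 on January 19

St. John's is 4:30 behind Vienna.
After 12 hours and 5 minutes it is 20:10 in Vienna.
Shift by the zone difference: 20:10 − 4:30 = 15:40 on Jan 19 in St. John's.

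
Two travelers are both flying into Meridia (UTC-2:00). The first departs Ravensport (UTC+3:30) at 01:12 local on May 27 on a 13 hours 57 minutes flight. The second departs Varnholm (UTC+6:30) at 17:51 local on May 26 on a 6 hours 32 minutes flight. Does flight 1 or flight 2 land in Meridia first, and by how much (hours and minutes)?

Flight 1 in UTC: 01:12 − 3:30 = 21:42 on May 26.
+13 hours 57 minutes → arrive 11:39 UTC on May 27.
Flight 2 in UTC: 17:51 − 6:30 = 11:21 on May 26.
+6 hours 32 minutes → arrive 17:53 UTC on May 26.
Flight 2 lands earlier by 17 hours 46 minutes.

the second, by 17 hours 46 minutes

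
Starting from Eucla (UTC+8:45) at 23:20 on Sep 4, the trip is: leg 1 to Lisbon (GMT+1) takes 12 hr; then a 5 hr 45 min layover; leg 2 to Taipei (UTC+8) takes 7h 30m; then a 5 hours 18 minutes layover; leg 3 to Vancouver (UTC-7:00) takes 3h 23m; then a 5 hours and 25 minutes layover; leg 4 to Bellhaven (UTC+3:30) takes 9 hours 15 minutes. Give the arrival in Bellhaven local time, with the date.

Convert departure to UTC: 23:20 − 8:45 = 14:35 UTC on Sep 4.
Add 12 hours leg 1 → 02:35 UTC (Sep 5).
Add 5 hours and 45 minutes layover in Lisbon → 08:20 UTC.
Add 7 hours and 30 minutes leg 2 → 15:50 UTC.
Add 5 hours and 18 minutes layover in Taipei → 21:08 UTC.
Add 3 hours 23 minutes leg 3 → 00:31 UTC (Sep 6).
Add 5 hours 25 minutes layover in Vancouver → 05:56 UTC.
Add 9 hours and 15 minutes leg 4 → 15:11 UTC.
Bellhaven is UTC+3:30, so local arrival = 15:11 + 3:30 = 18:41 on Sep 6.

18:41 on September 6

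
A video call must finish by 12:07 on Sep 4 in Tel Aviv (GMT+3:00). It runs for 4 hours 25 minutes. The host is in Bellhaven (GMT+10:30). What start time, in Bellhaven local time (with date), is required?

15:12 on Sep 4

Target end time in UTC: 12:07 − 3:00 = 09:07 on Sep 4.
Subtract 4 hours 25 minutes → start 04:42 UTC on Sep 4.
Bellhaven is UTC+10:30: 04:42 + 10:30 = 15:12 on Sep 4.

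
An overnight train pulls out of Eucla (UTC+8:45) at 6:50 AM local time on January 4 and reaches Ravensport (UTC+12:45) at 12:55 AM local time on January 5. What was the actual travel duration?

14 hours 5 minutes

Ravensport is 4:00 ahead of Eucla.
Clock-face elapsed time (ignoring zones) is 18 hours 5 minutes.
Actual elapsed = 18 hours 5 minutes − 4:00 = 14 hours 5 minutes.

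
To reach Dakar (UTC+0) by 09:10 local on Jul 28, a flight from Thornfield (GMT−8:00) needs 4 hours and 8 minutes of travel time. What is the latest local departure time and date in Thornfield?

Target arrival is already UTC: 09:10 on Jul 28.
Subtract 4 hours 8 minutes → departure 05:02 UTC on Jul 28.
Thornfield is UTC−8:00: 05:02 − 8:00 = 21:02 on Jul 27.

21:02 on July 27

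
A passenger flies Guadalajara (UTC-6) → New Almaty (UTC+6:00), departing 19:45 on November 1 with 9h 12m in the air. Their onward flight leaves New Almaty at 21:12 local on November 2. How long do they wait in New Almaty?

4 hours 15 minutes

Convert departure to UTC: 19:45 + 6:00 = 01:45 UTC on Nov 2.
Add 9 hours and 12 minutes flight time → 10:57 UTC.
New Almaty is UTC+6:00, so local arrival = 10:57 + 6:00 = 16:57 on Nov 2.
Layover = 21:12 − 16:57 = 4 hours 15 minutes.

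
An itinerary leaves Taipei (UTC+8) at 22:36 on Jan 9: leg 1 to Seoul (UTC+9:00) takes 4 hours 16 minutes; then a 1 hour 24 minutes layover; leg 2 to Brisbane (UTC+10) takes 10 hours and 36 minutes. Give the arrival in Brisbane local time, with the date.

16:52 on January 10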